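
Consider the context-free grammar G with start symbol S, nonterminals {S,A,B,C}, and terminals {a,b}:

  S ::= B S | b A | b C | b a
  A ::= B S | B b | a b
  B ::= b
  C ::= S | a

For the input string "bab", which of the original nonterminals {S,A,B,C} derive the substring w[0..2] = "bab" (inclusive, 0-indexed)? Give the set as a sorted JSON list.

Convert to CNF:
  S -> B S | T0 A | T0 C | T0 T1
  A -> B S | B T0 | T1 T0
  B -> b
  C -> B S | T0 A | T0 C | T0 T1 | a
  T0 -> b
  T1 -> a

CYK table (by increasing span) (cells [i..j] with 0 ≤ i ≤ j ≤ 2 only):
  cell(0,0) b: {B,T0}  orig:{B}
  cell(1,1) a: {C,T1}  orig:{C}
  cell(2,2) b: {B,T0}  orig:{B}
  cell(0,1) ba: {C,S}
  cell(1,2) ab: {A}
  cell(0,2) bab: {C,S}

Original NTs in T[0,2] deriving "bab": ["C", "S"]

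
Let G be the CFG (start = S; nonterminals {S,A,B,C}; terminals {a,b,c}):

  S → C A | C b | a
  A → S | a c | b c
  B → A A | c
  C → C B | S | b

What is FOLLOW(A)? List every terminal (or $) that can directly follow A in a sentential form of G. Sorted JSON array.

Compute FIRST by fixpoint:
pass 1:
  A via A→a c: +{a}
  A via A→b c: +{b}
  B via B→A A: +{a,b}
  B via B→c: +{c}
  C via C→b: +{b}
  S via S→C A: +{b}
  S via S→a: +{a}
  FIRST(S)={a,b}  FIRST(A)={a,b}  FIRST(B)={a,b,c}  FIRST(C)={b}
pass 2:
  C via C→S: +{a}
  FIRST(S)={a,b}  FIRST(A)={a,b}  FIRST(B)={a,b,c}  FIRST(C)={a,b}
pass 3: — fixpoint
  FIRST(S)={a,b}  FIRST(A)={a,b}  FIRST(B)={a,b,c}  FIRST(C)={a,b}

FOLLOW iteration:
seed FOLLOW(S) with $
round 1:
  B→A A: FOLLOW(A) ⊇ FIRST(A) = {a,b}; new: +{a,b}
  C→C B: FOLLOW(C) ⊇ FIRST(B) = {a,b,c}; new: +{a,b,c}
  C→C B: FOLLOW(B) ⊇ FOLLOW(C) ⊇ {a,b,c}; new: +{a,b,c}
  C→S: FOLLOW(S) ⊇ FOLLOW(C) ⊇ {a,b,c}; new: +{a,b,c}
  S→C A: FOLLOW(A) ⊇ FOLLOW(S) ⊇ {$,a,b,c}; new: +{$,c}
  FOLLOW[S]={$,a,b,c}  FOLLOW[A]={$,a,b,c}  FOLLOW[B]={a,b,c}  FOLLOW[C]={a,b,c}
round 2: — fixpoint
  FOLLOW[S]={$,a,b,c}  FOLLOW[A]={$,a,b,c}  FOLLOW[B]={a,b,c}  FOLLOW[C]={a,b,c}

FOLLOW(A) = ["$", "a", "b", "c"]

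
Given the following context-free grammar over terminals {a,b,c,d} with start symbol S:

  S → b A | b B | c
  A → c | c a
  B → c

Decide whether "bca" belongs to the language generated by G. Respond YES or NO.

CNF form of G:
  S -> T2 A | T2 B | c
  A -> T0 T1 | c
  B -> c
  T0 -> c
  T1 -> a
  T2 -> b

CYK table (by increasing span):
  [0..0]={T2}  "b"  orig:{}
  [1..1]={A,B,S,T0}  "c"  orig:{A,B,S}
  [2..2]={T1}  "a"  orig:{}
  [0..1]={S}  "bc"
  [1..2]={A}  "ca"
  [0..2]={S}  "bca"

S ∈ T[0,2] ⇒ YES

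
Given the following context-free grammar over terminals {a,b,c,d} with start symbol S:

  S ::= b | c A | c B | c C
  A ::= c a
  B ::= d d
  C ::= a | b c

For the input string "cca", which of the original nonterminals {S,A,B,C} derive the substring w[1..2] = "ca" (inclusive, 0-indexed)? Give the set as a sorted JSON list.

CNF form of G:
  S -> T0 A | T0 B | T0 C | b
  A -> T0 T1
  B -> T2 T2
  C -> T3 T0 | a
  T0 -> c
  T1 -> a
  T2 -> d
  T3 -> b

CYK table (by increasing span), restricted to cells inside w[1..2]:
  cell(1,1) c: {T0}  orig:{}
  cell(2,2) a: {C,T1}  orig:{C}
  cell(1,2) ca: {A,S}

Original NTs in T[1,2] deriving "ca": ["A", "S"]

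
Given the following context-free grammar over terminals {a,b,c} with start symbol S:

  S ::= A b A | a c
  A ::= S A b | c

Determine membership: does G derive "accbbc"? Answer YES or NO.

CNF form of G:
  S -> A X4 | T1 T2
  A -> S X3 | c
  T0 -> b
  T1 -> a
  T2 -> c
  X3 -> A T0
  X4 -> T0 A

Fill CYK table bottom-up:
  T[0,0] 'a' = {T1}  orig:{}
  T[1,1] 'c' = {A,T2}  orig:{A}
  T[2,2] 'c' = {A,T2}  orig:{A}
  T[3,3] 'b' = {T0}  orig:{}
  T[4,4] 'b' = {T0}  orig:{}
  T[5,5] 'c' = {A,T2}  orig:{A}
  T[0,1] 'ac' = {S}
  T[1,2] 'cc' = ∅
  T[2,3] 'cb' = {X3}  orig:{}
  T[3,4] 'bb' = ∅
  T[4,5] 'bc' = {X4}  orig:{}
  T[0,2] 'acc' = ∅
  T[1,3] 'ccb' = ∅
  T[2,4] 'cbb' = ∅
  T[3,5] 'bbc' = ∅
  T[0,3] 'accb' = {A}
  T[1,4] 'ccbb' = ∅
  T[2,5] 'cbbc' = ∅
  T[0,4] 'accbb' = {X3}  orig:{}
  T[1,5] 'ccbbc' = ∅
  T[0,5] 'accbbc' = {S}

S ∈ T[0,5] ⇒ YES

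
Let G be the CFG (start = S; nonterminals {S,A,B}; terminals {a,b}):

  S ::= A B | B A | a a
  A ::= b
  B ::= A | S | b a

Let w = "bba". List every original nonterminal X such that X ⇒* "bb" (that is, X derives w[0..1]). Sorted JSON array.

CNF form of G:
  S -> A B | B A | T0 T0
  A -> b
  B -> A B | B A | T0 T0 | T1 T0 | b
  T0 -> a
  T1 -> b

CYK fill — only the sub-triangle for w[0..1]:
  [0..0]={A,B,T1}  "b"  orig:{A,B}
  [1..1]={A,B,T1}  "b"  orig:{A,B}
  [0..1]={B,S}  "bb"

Original NTs in T[0,1] deriving "bb": ["B", "S"]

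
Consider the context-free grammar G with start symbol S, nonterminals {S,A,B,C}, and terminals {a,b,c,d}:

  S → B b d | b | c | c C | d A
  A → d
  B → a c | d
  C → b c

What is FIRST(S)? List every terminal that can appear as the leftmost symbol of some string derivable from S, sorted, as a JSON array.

Compute FIRST by fixpoint:
pass 1:
  A via A→d: +{d}
  B via B→a c: +{a}
  B via B→d: +{d}
  C via C→b c: +{b}
  S via S→B b d: +{a,d}
  S via S→b: +{b}
  S via S→c: +{c}
  S: {a,b,c,d}  A: {d}  B: {a,d}  C: {b}
pass 2: done
  S: {a,b,c,d}  A: {d}  B: {a,d}  C: {b}

FIRST(S) = ["a", "b", "c", "d"]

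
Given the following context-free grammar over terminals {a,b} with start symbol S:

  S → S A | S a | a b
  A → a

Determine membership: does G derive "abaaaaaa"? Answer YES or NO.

Convert to CNF:
  S -> S A | S T0 | T0 T1
  A -> a
  T0 -> a
  T1 -> b

CYK fill:
  T[0,0] 'a' = {A,T0}  orig:{A}
  T[1,1] 'b' = {T1}  orig:{}
  T[2,2] 'a' = {A,T0}  orig:{A}
  T[3,3] 'a' = {A,T0}  orig:{A}
  T[4,4] 'a' = {A,T0}  orig:{A}
  T[5,5] 'a' = {A,T0}  orig:{A}
  T[6,6] 'a' = {A,T0}  orig:{A}
  T[7,7] 'a' = {A,T0}  orig:{A}
  T[0,1] 'ab' = {S}
  T[1,2] 'ba' = ∅
  T[2,3] 'aa' = ∅
  T[3,4] 'aa' = ∅
  T[4,5] 'aa' = ∅
  T[5,6] 'aa' = ∅
  T[6,7] 'aa' = ∅
  T[0,2] 'aba' = {S}
  T[1,3] 'baa' = ∅
  T[2,4] 'aaa' = ∅
  T[3,5] 'aaa' = ∅
  T[4,6] 'aaa' = ∅
  T[5,7] 'aaa' = ∅
  T[0,3] 'abaa' = {S}
  T[1,4] 'baaa' = ∅
  T[2,5] 'aaaa' = ∅
  T[3,6] 'aaaa' = ∅
  T[4,7] 'aaaa' = ∅
  T[0,4] 'abaaa' = {S}
  T[1,5] 'baaaa' = ∅
  T[2,6] 'aaaaa' = ∅
  T[3,7] 'aaaaa' = ∅
  T[0,5] 'abaaaa' = {S}
  T[1,6] 'baaaaa' = ∅
  T[2,7] 'aaaaaa' = ∅
  T[0,6] 'abaaaaa' = {S}
  T[1,7] 'baaaaaa' = ∅
  T[0,7] 'abaaaaaa' = {S}

S ∈ T[0,7] ⇒ YES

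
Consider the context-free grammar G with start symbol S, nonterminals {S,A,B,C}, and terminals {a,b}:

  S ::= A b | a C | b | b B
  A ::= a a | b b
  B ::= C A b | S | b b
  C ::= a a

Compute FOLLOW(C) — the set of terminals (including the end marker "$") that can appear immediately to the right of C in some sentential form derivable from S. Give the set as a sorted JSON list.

FIRST sets, iterate to fixpoint:
round 1:
  A via A→a a: +{a}
  A via A→b b: +{b}
  B via B→b b: +{b}
  C via C→a a: +{a}
  S via S→A b: +{a,b}
  S: {a,b}  A: {a,b}  B: {b}  C: {a}
round 2:
  B via B→C A b: +{a}
  S: {a,b}  A: {a,b}  B: {a,b}  C: {a}
round 3: (no change)
  S: {a,b}  A: {a,b}  B: {a,b}  C: {a}

FOLLOW iteration:
initialize: $ ∈ FOLLOW(S)
iter 1:
  B→C A b: FOLLOW(C) ⊇ FIRST(A) = {a,b}; new: +{a,b}
  B→C A b: FOLLOW(A) ⊇ FIRST(b) = {b}; new: +{b}
  S→a C: FOLLOW(C) ⊇ FOLLOW(S) ⊇ {$}; new: +{$}
  S→b B: FOLLOW(B) ⊇ FOLLOW(S) ⊇ {$}; new: +{$}
  FOLLOW[S]={$}  FOLLOW[A]={b}  FOLLOW[B]={$}  FOLLOW[C]={$,a,b}
iter 2: (stable)
  FOLLOW[S]={$}  FOLLOW[A]={b}  FOLLOW[B]={$}  FOLLOW[C]={$,a,b}

FOLLOW(C) = ["$", "a", "b"]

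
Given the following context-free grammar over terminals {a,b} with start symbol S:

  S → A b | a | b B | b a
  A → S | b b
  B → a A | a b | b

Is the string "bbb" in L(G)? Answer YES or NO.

Convert to CNF:
  S -> A T0 | T0 B | T0 T1 | a
  A -> A T0 | T0 B | T0 T0 | T0 T1 | a
  B -> T1 A | T1 T0 | b
  T0 -> b
  T1 -> a

CYK table (by increasing span):
  T[0,0] 'b' = {B,T0}  orig:{B}
  T[1,1] 'b' = {B,T0}  orig:{B}
  T[2,2] 'b' = {B,T0}  orig:{B}
  T[0,1] 'bb' = {A,S}
  T[1,2] 'bb' = {A,S}
  T[0,2] 'bbb' = {A,S}

S ∈ T[0,2] ⇒ YES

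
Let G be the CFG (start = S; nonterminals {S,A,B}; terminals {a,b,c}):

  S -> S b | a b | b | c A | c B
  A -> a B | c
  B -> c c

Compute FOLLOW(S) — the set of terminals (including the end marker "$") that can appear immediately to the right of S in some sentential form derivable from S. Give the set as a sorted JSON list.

FIRST iteration:
round 1:
  A via A→a B: +{a}
  A via A→c: +{c}
  B via B→c c: +{c}
  S via S→a b: +{a}
  S via S→b: +{b}
  S via S→c A: +{c}
  S: {a,b,c}  A: {a,c}  B: {c}
round 2: — fixpoint
  S: {a,b,c}  A: {a,c}  B: {c}

FOLLOW iteration:
seed FOLLOW(S) with $
iter 1:
  S→S b: FOLLOW(S) ⊇ FIRST(b) = {b}; new: +{b}
  S→c A: FOLLOW(A) ⊇ FOLLOW(S) ⊇ {$,b}; new: +{$,b}
  S→c B: FOLLOW(B) ⊇ FOLLOW(S) ⊇ {$,b}; new: +{$,b}
  FOLLOW(S)={$,b}  FOLLOW(A)={$,b}  FOLLOW(B)={$,b}
iter 2: (no change)
  FOLLOW(S)={$,b}  FOLLOW(A)={$,b}  FOLLOW(B)={$,b}

FOLLOW(S) = ["$", "b"]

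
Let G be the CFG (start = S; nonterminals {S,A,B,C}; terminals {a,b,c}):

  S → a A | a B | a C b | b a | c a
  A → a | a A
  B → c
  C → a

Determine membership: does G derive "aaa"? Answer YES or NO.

Convert to CNF:
  S -> T0 A | T0 B | T0 X3 | T1 T0 | T2 T0
  A -> T0 A | a
  B -> c
  C -> a
  T0 -> a
  T1 -> b
  T2 -> c
  X3 -> C T1

Fill CYK table bottom-up:
  [0..0]={A,C,T0}  "a"  orig:{A,C}
  [1..1]={A,C,T0}  "a"  orig:{A,C}
  [2..2]={A,C,T0}  "a"  orig:{A,C}
  [0..1]={A,S}  "aa"
  [1..2]={A,S}  "aa"
  [0..2]={A,S}  "aaa"

S ∈ T[0,2] ⇒ YES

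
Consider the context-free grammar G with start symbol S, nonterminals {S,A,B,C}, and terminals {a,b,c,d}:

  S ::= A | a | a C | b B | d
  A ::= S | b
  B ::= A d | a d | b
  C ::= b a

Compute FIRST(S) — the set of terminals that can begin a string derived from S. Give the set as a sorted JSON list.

FIRST iteration:
pass 1:
  A via A→b: +{b}
  B via B→A d: +{b}
  B via B→a d: +{a}
  C via C→b a: +{b}
  S via S→A: +{b}
  S via S→a: +{a}
  S via S→d: +{d}
  FIRST[S]={a,b,d}  FIRST[A]={b}  FIRST[B]={a,b}  FIRST[C]={b}
pass 2:
  A via A→S: +{a,d}
  B via B→A d: +{d}
  FIRST[S]={a,b,d}  FIRST[A]={a,b,d}  FIRST[B]={a,b,d}  FIRST[C]={b}
pass 3: (stable)
  FIRST[S]={a,b,d}  FIRST[A]={a,b,d}  FIRST[B]={a,b,d}  FIRST[C]={b}

FIRST(S) = ["a", "b", "d"]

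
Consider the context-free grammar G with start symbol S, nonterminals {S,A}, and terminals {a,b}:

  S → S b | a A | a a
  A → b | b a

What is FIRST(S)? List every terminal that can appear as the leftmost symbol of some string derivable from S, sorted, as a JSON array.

FIRST iteration:
round 1:
  A via A→b: +{b}
  S via S→a A: +{a}
  S: {a}  A: {b}
round 2: (stable)
  S: {a}  A: {b}

FIRST(S) = ["a"]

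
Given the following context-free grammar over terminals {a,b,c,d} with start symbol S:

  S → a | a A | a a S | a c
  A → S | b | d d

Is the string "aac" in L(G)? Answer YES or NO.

CNF form of G:
  S -> T0 A | T0 T1 | T0 X4 | a
  A -> T0 A | T0 T1 | T0 X3 | T2 T2 | a | b
  T0 -> a
  T1 -> c
  T2 -> d
  X3 -> T0 S
  X4 -> T0 S

CYK table (by increasing span):
  cell(0,0) a: {A,S,T0}  orig:{A,S}
  cell(1,1) a: {A,S,T0}  orig:{A,S}
  cell(2,2) c: {T1}  orig:{}
  cell(0,1) aa: {A,S,X3,X4}  orig:{A,S}
  cell(1,2) ac: {A,S}
  cell(0,2) aac: {A,S,X3,X4}  orig:{A,S}

S ∈ T[0,2] ⇒ YES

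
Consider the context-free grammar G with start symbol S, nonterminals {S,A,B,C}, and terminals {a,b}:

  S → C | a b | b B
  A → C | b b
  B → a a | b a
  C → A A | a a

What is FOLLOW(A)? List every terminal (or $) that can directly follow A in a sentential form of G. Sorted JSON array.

Compute FIRST by fixpoint:
round 1:
  A via A→b b: +{b}
  B via B→a a: +{a}
  B via B→b a: +{b}
  C via C→A A: +{b}
  C via C→a a: +{a}
  S via S→C: +{a,b}
  FIRST(S)={a,b}  FIRST(A)={b}  FIRST(B)={a,b}  FIRST(C)={a,b}
round 2:
  A via A→C: +{a}
  FIRST(S)={a,b}  FIRST(A)={a,b}  FIRST(B)={a,b}  FIRST(C)={a,b}
round 3: (stable)
  FIRST(S)={a,b}  FIRST(A)={a,b}  FIRST(B)={a,b}  FIRST(C)={a,b}

FOLLOW sets:
FOLLOW(S) := {$}
[1]
  C→A A: FOLLOW(A) ⊇ FIRST(A) = {a,b}; new: +{a,b}
  S→C: FOLLOW(C) ⊇ FOLLOW(S) ⊇ {$}; new: +{$}
  S→b B: FOLLOW(B) ⊇ FOLLOW(S) ⊇ {$}; new: +{$}
  FOLLOW[S]={$}  FOLLOW[A]={a,b}  FOLLOW[B]={$}  FOLLOW[C]={$}
[2]
  A→C: FOLLOW(C) ⊇ FOLLOW(A) ⊇ {a,b}; new: +{a,b}
  C→A A: FOLLOW(A) ⊇ FOLLOW(C) ⊇ {$,a,b}; new: +{$}
  FOLLOW[S]={$}  FOLLOW[A]={$,a,b}  FOLLOW[B]={$}  FOLLOW[C]={$,a,b}
[3] done
  FOLLOW[S]={$}  FOLLOW[A]={$,a,b}  FOLLOW[B]={$}  FOLLOW[C]={$,a,b}

FOLLOW(A) = ["$", "a", "b"]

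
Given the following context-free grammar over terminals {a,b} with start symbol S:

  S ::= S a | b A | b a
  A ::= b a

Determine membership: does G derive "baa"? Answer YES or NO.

Convert to CNF:
  S -> S T1 | T0 A | T0 T1
  A -> T0 T1
  T0 -> b
  T1 -> a

CYK table (by increasing span):
  T[0,0] 'b' = {T0}  orig:{}
  T[1,1] 'a' = {T1}  orig:{}
  T[2,2] 'a' = {T1}  orig:{}
  T[0,1] 'ba' = {A,S}
  T[1,2] 'aa' = ∅
  T[0,2] 'baa' = {S}

S ∈ T[0,2] ⇒ YES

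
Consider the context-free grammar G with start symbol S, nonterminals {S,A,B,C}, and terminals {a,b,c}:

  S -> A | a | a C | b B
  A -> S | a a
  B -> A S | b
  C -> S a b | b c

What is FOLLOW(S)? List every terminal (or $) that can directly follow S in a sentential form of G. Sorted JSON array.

Compute FIRST by fixpoint:
pass 1:
  A via A→a a: +{a}
  B via B→A S: +{a}
  B via B→b: +{b}
  C via C→b c: +{b}
  S via S→A: +{a}
  S via S→b B: +{b}
  S: {a,b}  A: {a}  B: {a,b}  C: {b}
pass 2:
  A via A→S: +{b}
  C via C→S a b: +{a}
  S: {a,b}  A: {a,b}  B: {a,b}  C: {a,b}
pass 3: done
  S: {a,b}  A: {a,b}  B: {a,b}  C: {a,b}

Compute FOLLOW by fixpoint:
FOLLOW(S) := {$}
pass 1:
  B→A S: FOLLOW(A) ⊇ FIRST(S) = {a,b}; new: +{a,b}
  C→S a b: FOLLOW(S) ⊇ FIRST(a) = {a}; new: +{a}
  S→A: FOLLOW(A) ⊇ FOLLOW(S) ⊇ {$,a}; new: +{$}
  S→a C: FOLLOW(C) ⊇ FOLLOW(S) ⊇ {$,a}; new: +{$,a}
  S→b B: FOLLOW(B) ⊇ FOLLOW(S) ⊇ {$,a}; new: +{$,a}
  S: {$,a}  A: {$,a,b}  B: {$,a}  C: {$,a}
pass 2:
  A→S: FOLLOW(S) ⊇ FOLLOW(A) ⊇ {$,a,b}; new: +{b}
  S→a C: FOLLOW(C) ⊇ FOLLOW(S) ⊇ {$,a,b}; new: +{b}
  S→b B: FOLLOW(B) ⊇ FOLLOW(S) ⊇ {$,a,b}; new: +{b}
  S: {$,a,b}  A: {$,a,b}  B: {$,a,b}  C: {$,a,b}
pass 3: — fixpoint
  S: {$,a,b}  A: {$,a,b}  B: {$,a,b}  C: {$,a,b}

FOLLOW(S) = ["$", "a", "b"]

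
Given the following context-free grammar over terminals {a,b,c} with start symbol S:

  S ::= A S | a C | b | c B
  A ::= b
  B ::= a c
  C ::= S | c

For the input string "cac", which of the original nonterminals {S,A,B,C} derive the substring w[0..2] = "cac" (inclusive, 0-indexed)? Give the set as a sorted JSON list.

CNF form of G:
  S -> A S | T0 C | T1 B | b
  A -> b
  B -> T0 T1
  C -> A S | T0 C | T1 B | b | c
  T0 -> a
  T1 -> c

Fill CYK table bottom-up, restricted to cells inside w[0..2]:
  T[0,0] 'c' = {C,T1}  orig:{C}
  T[1,1] 'a' = {T0}  orig:{}
  T[2,2] 'c' = {C,T1}  orig:{C}
  T[0,1] 'ca' = ∅
  T[1,2] 'ac' = {B,C,S}
  T[0,2] 'cac' = {C,S}

Original NTs in T[0,2] deriving "cac": ["C", "S"]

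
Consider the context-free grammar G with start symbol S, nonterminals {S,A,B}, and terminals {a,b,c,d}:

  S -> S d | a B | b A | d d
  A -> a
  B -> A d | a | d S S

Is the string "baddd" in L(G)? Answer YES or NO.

CNF form of G:
  S -> S T0 | T0 T0 | T1 B | T2 A
  A -> a
  B -> A T0 | T0 X3 | a
  T0 -> d
  T1 -> a
  T2 -> b
  X3 -> S S

CYK fill:
  T[0,0] 'b' = {T2}  orig:{}
  T[1,1] 'a' = {A,B,T1}  orig:{A,B}
  T[2,2] 'd' = {T0}  orig:{}
  T[3,3] 'd' = {T0}  orig:{}
  T[4,4] 'd' = {T0}  orig:{}
  T[0,1] 'ba' = {S}
  T[1,2] 'ad' = {B}
  T[2,3] 'dd' = {S}
  T[3,4] 'dd' = {S}
  T[0,2] 'bad' = {S}
  T[1,3] 'add' = ∅
  T[2,4] 'ddd' = {S}
  T[0,3] 'badd' = {S,X3}  orig:{S}
  T[1,4] 'addd' = ∅
  T[0,4] 'baddd' = {S,X3}  orig:{S}

S ∈ T[0,4] ⇒ YES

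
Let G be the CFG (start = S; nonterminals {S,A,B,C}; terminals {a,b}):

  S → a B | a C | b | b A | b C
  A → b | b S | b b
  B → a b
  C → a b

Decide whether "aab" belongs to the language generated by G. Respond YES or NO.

Convert to CNF:
  S -> T0 A | T0 C | T1 B | T1 C | b
  A -> T0 S | T0 T0 | b
  B -> T1 T0
  C -> T1 T0
  T0 -> b
  T1 -> a

Fill CYK table bottom-up:
  T[0,0] 'a' = {T1}  orig:{}
  T[1,1] 'a' = {T1}  orig:{}
  T[2,2] 'b' = {A,S,T0}  orig:{A,S}
  T[0,1] 'aa' = ∅
  T[1,2] 'ab' = {B,C}
  T[0,2] 'aab' = {S}

S ∈ T[0,2] ⇒ YES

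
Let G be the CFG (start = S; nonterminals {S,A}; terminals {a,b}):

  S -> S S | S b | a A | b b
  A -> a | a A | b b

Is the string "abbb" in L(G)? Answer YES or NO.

Convert to CNF:
  S -> S S | S T1 | T0 A | T1 T1
  A -> T0 A | T1 T1 | a
  T0 -> a
  T1 -> b

CYK fill:
  cell(0,0) a: {A,T0}  orig:{A}
  cell(1,1) b: {T1}  orig:{}
  cell(2,2) b: {T1}  orig:{}
  cell(3,3) b: {T1}  orig:{}
  cell(0,1) ab: ∅
  cell(1,2) bb: {A,S}
  cell(2,3) bb: {A,S}
  cell(0,2) abb: {A,S}
  cell(1,3) bbb: {S}
  cell(0,3) abbb: {S}

S ∈ T[0,3] ⇒ YES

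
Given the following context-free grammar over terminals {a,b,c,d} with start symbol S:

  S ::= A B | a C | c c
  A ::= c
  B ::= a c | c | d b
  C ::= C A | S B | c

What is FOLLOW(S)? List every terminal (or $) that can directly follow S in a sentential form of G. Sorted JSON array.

Compute FIRST by fixpoint:
[1]
  A via A→c: +{c}
  B via B→a c: +{a}
  B via B→c: +{c}
  B via B→d b: +{d}
  C via C→c: +{c}
  S via S→A B: +{c}
  S via S→a C: +{a}
  FIRST[S]={a,c}  FIRST[A]={c}  FIRST[B]={a,c,d}  FIRST[C]={c}
[2]
  C via C→S B: +{a}
  FIRST[S]={a,c}  FIRST[A]={c}  FIRST[B]={a,c,d}  FIRST[C]={a,c}
[3] done
  FIRST[S]={a,c}  FIRST[A]={c}  FIRST[B]={a,c,d}  FIRST[C]={a,c}

Compute FOLLOW by fixpoint:
initialize: $ ∈ FOLLOW(S)
iter 1:
  C→C A: FOLLOW(C) ⊇ FIRST(A) = {c}; new: +{c}
  C→C A: FOLLOW(A) ⊇ FOLLOW(C) ⊇ {c}; new: +{c}
  C→S B: FOLLOW(S) ⊇ FIRST(B) = {a,c,d}; new: +{a,c,d}
  C→S B: FOLLOW(B) ⊇ FOLLOW(C) ⊇ {c}; new: +{c}
  S→A B: FOLLOW(A) ⊇ FIRST(B) = {a,c,d}; new: +{a,d}
  S→A B: FOLLOW(B) ⊇ FOLLOW(S) ⊇ {$,a,c,d}; new: +{$,a,d}
  S→a C: FOLLOW(C) ⊇ FOLLOW(S) ⊇ {$,a,c,d}; new: +{$,a,d}
  S: {$,a,c,d}  A: {a,c,d}  B: {$,a,c,d}  C: {$,a,c,d}
iter 2:
  C→C A: FOLLOW(A) ⊇ FOLLOW(C) ⊇ {$,a,c,d}; new: +{$}
  S: {$,a,c,d}  A: {$,a,c,d}  B: {$,a,c,d}  C: {$,a,c,d}
iter 3: — fixpoint
  S: {$,a,c,d}  A: {$,a,c,d}  B: {$,a,c,d}  C: {$,a,c,d}

FOLLOW(S) = ["$", "a", "c", "d"]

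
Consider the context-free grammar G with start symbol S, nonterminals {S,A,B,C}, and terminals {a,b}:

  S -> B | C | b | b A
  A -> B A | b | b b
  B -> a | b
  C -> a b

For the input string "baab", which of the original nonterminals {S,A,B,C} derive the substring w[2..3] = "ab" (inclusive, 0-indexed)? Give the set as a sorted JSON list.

CNF form of G:
  S -> T0 A | T1 T0 | a | b
  A -> B A | T0 T0 | b
  B -> a | b
  C -> T1 T0
  T0 -> b
  T1 -> a

CYK fill, restricted to cells inside w[2..3]:
  [2..2]={B,S,T1}  "a"  orig:{B,S}
  [3..3]={A,B,S,T0}  "b"  orig:{A,B,S}
  [2..3]={A,C,S}  "ab"

Original NTs in T[2,3] deriving "ab": ["A", "C", "S"]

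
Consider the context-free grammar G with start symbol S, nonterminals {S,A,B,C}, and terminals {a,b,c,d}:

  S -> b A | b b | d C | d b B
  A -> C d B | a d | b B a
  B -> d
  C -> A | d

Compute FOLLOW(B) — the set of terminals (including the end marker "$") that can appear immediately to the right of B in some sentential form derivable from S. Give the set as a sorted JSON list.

FIRST sets, iterate to fixpoint:
round 1:
  A via A→a d: +{a}
  A via A→b B a: +{b}
  B via B→d: +{d}
  C via C→A: +{a,b}
  C via C→d: +{d}
  S via S→b A: +{b}
  S via S→d C: +{d}
  FIRST(S)={b,d}  FIRST(A)={a,b}  FIRST(B)={d}  FIRST(C)={a,b,d}
round 2:
  A via A→C d B: +{d}
  FIRST(S)={b,d}  FIRST(A)={a,b,d}  FIRST(B)={d}  FIRST(C)={a,b,d}
round 3: (stable)
  FIRST(S)={b,d}  FIRST(A)={a,b,d}  FIRST(B)={d}  FIRST(C)={a,b,d}

Compute FOLLOW by fixpoint:
FOLLOW(S) := {$}
iter 1:
  A→C d B: FOLLOW(C) ⊇ FIRST(d) = {d}; new: +{d}
  A→b B a: FOLLOW(B) ⊇ FIRST(a) = {a}; new: +{a}
  C→A: FOLLOW(A) ⊇ FOLLOW(C) ⊇ {d}; new: +{d}
  S→b A: FOLLOW(A) ⊇ FOLLOW(S) ⊇ {$}; new: +{$}
  S→d C: FOLLOW(C) ⊇ FOLLOW(S) ⊇ {$}; new: +{$}
  S→d b B: FOLLOW(B) ⊇ FOLLOW(S) ⊇ {$}; new: +{$}
  S: {$}  A: {$,d}  B: {$,a}  C: {$,d}
iter 2:
  A→C d B: FOLLOW(B) ⊇ FOLLOW(A) ⊇ {$,d}; new: +{d}
  S: {$}  A: {$,d}  B: {$,a,d}  C: {$,d}
iter 3: (no change)
  S: {$}  A: {$,d}  B: {$,a,d}  C: {$,d}

FOLLOW(B) = ["$", "a", "d"]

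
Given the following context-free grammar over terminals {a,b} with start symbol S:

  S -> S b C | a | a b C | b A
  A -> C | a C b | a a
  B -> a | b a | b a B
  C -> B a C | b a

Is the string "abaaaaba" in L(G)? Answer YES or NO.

CNF form of G:
  S -> S X6 | T0 X7 | T1 A | a
  A -> B X2 | T0 T0 | T0 X3 | T1 T0
  B -> T1 T0 | T1 X4 | a
  C -> B X5 | T1 T0
  T0 -> a
  T1 -> b
  X2 -> T0 C
  X3 -> C T1
  X4 -> T0 B
  X5 -> T0 C
  X6 -> T1 C
  X7 -> T1 C

Fill CYK table bottom-up:
  cell(0,0) a: {B,S,T0}  orig:{B,S}
  cell(1,1) b: {T1}  orig:{}
  cell(2,2) a: {B,S,T0}  orig:{B,S}
  cell(3,3) a: {B,S,T0}  orig:{B,S}
  cell(4,4) a: {B,S,T0}  orig:{B,S}
  cell(5,5) a: {B,S,T0}  orig:{B,S}
  cell(6,6) b: {T1}  orig:{}
  cell(7,7) a: {B,S,T0}  orig:{B,S}
  cell(0,1) ab: ∅
  cell(1,2) ba: {A,B,C}
  cell(2,3) aa: {A,X4}  orig:{A}
  cell(3,4) aa: {A,X4}  orig:{A}
  cell(4,5) aa: {A,X4}  orig:{A}
  cell(5,6) ab: ∅
  cell(6,7) ba: {A,B,C}
  cell(0,2) aba: {X2,X4,X5}  orig:{}
  cell(1,3) baa: {B,S}
  cell(2,4) aaa: ∅
  cell(3,5) aaa: ∅
  cell(4,6) aab: ∅
  cell(5,7) aba: {X2,X4,X5}  orig:{}
  cell(0,3) abaa: {X4}  orig:{}
  cell(1,4) baaa: ∅
  cell(2,5) aaaa: ∅
  cell(3,6) aaab: ∅
  cell(4,7) aaba: {A,C}
  cell(0,4) abaaa: ∅
  cell(1,5) baaaa: ∅
  cell(2,6) aaaab: ∅
  cell(3,7) aaaba: {X2,X5}  orig:{}
  cell(0,5) abaaaa: ∅
  cell(1,6) baaaab: ∅
  cell(2,7) aaaaba: {A,C}
  cell(0,6) abaaaab: ∅
  cell(1,7) baaaaba: {A,C,S,X6,X7}  orig:{A,C,S}
  cell(0,7) abaaaaba: {S,X2,X5}  orig:{S}

S ∈ T[0,7] ⇒ YES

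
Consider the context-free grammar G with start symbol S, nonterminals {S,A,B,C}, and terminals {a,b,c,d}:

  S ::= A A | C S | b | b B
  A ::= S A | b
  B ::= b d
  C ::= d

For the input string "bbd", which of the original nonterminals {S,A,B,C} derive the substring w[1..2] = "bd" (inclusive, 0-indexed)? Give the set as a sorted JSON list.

CNF form of G:
  S -> A A | C S | T0 B | b
  A -> S A | b
  B -> T0 T1
  C -> d
  T0 -> b
  T1 -> d

CYK table (by increasing span), restricted to cells inside w[1..2]:
  T[1,1] 'b' = {A,S,T0}  orig:{A,S}
  T[2,2] 'd' = {C,T1}  orig:{C}
  T[1,2] 'bd' = {B}

Original NTs in T[1,2] deriving "bd": ["B"]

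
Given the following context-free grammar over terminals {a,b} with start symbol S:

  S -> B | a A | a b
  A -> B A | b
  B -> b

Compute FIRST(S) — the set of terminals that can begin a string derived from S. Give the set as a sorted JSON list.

FIRST sets, iterate to fixpoint:
iter 1:
  A via A→b: +{b}
  B via B→b: +{b}
  S via S→B: +{b}
  S via S→a A: +{a}
  FIRST[S]={a,b}  FIRST[A]={b}  FIRST[B]={b}
iter 2: — fixpoint
  FIRST[S]={a,b}  FIRST[A]={b}  FIRST[B]={b}

FIRST(S) = ["a", "b"]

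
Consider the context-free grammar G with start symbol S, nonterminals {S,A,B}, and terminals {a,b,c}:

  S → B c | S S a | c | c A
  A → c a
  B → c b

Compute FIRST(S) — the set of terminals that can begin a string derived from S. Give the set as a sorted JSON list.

FIRST iteration:
iter 1:
  A via A→c a: +{c}
  B via B→c b: +{c}
  S via S→B c: +{c}
  FIRST[S]={c}  FIRST[A]={c}  FIRST[B]={c}
iter 2: done
  FIRST[S]={c}  FIRST[A]={c}  FIRST[B]={c}

FIRST(S) = ["c"]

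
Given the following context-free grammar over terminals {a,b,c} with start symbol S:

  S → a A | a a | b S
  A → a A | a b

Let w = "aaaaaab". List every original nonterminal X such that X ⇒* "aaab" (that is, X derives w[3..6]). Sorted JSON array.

Convert to CNF:
  S -> T0 A | T0 T0 | T1 S
  A -> T0 A | T0 T1
  T0 -> a
  T1 -> b

CYK fill — only the sub-triangle for w[3..6]:
  T[3,3] 'a' = {T0}  orig:{}
  T[4,4] 'a' = {T0}  orig:{}
  T[5,5] 'a' = {T0}  orig:{}
  T[6,6] 'b' = {T1}  orig:{}
  T[3,4] 'aa' = {S}
  T[4,5] 'aa' = {S}
  T[5,6] 'ab' = {A}
  T[3,5] 'aaa' = ∅
  T[4,6] 'aab' = {A,S}
  T[3,6] 'aaab' = {A,S}

Original NTs in T[3,6] deriving "aaab": ["A", "S"]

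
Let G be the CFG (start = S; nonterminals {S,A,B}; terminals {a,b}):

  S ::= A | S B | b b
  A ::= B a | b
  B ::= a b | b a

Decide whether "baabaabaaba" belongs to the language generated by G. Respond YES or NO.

CNF form of G:
  S -> B T0 | S B | T1 T1 | b
  A -> B T0 | b
  B -> T0 T1 | T1 T0
  T0 -> a
  T1 -> b

CYK fill:
  T[0,0] 'b' = {A,S,T1}  orig:{A,S}
  T[1,1] 'a' = {T0}  orig:{}
  T[2,2] 'a' = {T0}  orig:{}
  T[3,3] 'b' = {A,S,T1}  orig:{A,S}
  T[4,4] 'a' = {T0}  orig:{}
  T[5,5] 'a' = {T0}  orig:{}
  T[6,6] 'b' = {A,S,T1}  orig:{A,S}
  T[7,7] 'a' = {T0}  orig:{}
  T[8,8] 'a' = {T0}  orig:{}
  T[9,9] 'b' = {A,S,T1}  orig:{A,S}
  T[10,10] 'a' = {T0}  orig:{}
  T[0,1] 'ba' = {B}
  T[1,2] 'aa' = ∅
  T[2,3] 'ab' = {B}
  T[3,4] 'ba' = {B}
  T[4,5] 'aa' = ∅
  T[5,6] 'ab' = {B}
  T[6,7] 'ba' = {B}
  T[7,8] 'aa' = ∅
  T[8,9] 'ab' = {B}
  T[9,10] 'ba' = {B}
  T[0,2] 'baa' = {A,S}
  T[1,3] 'aab' = ∅
  T[2,4] 'aba' = {A,S}
  T[3,5] 'baa' = {A,S}
  T[4,6] 'aab' = ∅
  T[5,7] 'aba' = {A,S}
  T[6,8] 'baa' = {A,S}
  T[7,9] 'aab' = ∅
  T[8,10] 'aba' = {A,S}
  T[0,3] 'baab' = ∅
  T[1,4] 'aaba' = ∅
  T[2,5] 'abaa' = ∅
  T[3,6] 'baab' = ∅
  T[4,7] 'aaba' = ∅
  T[5,8] 'abaa' = ∅
  T[6,9] 'baab' = ∅
  T[7,10] 'aaba' = ∅
  T[0,4] 'baaba' = {S}
  T[1,5] 'aabaa' = ∅
  T[2,6] 'abaab' = {S}
  T[3,7] 'baaba' = {S}
  T[4,8] 'aabaa' = ∅
  T[5,9] 'abaab' = {S}
  T[6,10] 'baaba' = {S}
  T[0,5] 'baabaa' = ∅
  T[1,6] 'aabaab' = ∅
  T[2,7] 'abaaba' = ∅
  T[3,8] 'baabaa' = ∅
  T[4,9] 'aabaab' = ∅
  T[5,10] 'abaaba' = ∅
  T[0,6] 'baabaab' = {S}
  T[1,7] 'aabaaba' = ∅
  T[2,8] 'abaabaa' = ∅
  T[3,9] 'baabaab' = {S}
  T[4,10] 'aabaaba' = ∅
  T[0,7] 'baabaaba' = ∅
  T[1,8] 'aabaabaa' = ∅
  T[2,9] 'abaabaab' = ∅
  T[3,10] 'baabaaba' = ∅
  T[0,8] 'baabaabaa' = ∅
  T[1,9] 'aabaabaab' = ∅
  T[2,10] 'abaabaaba' = ∅
  T[0,9] 'baabaabaab' = ∅
  T[1,10] 'aabaabaaba' = ∅
  T[0,10] 'baabaabaaba' = ∅

S ∉ T[0,10] ⇒ NO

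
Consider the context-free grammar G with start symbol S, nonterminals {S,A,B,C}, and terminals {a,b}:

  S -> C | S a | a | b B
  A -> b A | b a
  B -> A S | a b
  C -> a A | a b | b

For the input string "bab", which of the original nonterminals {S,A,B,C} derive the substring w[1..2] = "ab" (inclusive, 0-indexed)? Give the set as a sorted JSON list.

CNF form of G:
  S -> S T1 | T0 B | T1 A | T1 T0 | a | b
  A -> T0 A | T0 T1
  B -> A S | T1 T0
  C -> T1 A | T1 T0 | b
  T0 -> b
  T1 -> a

CYK fill — only the sub-triangle for w[1..2]:
  cell(1,1) a: {S,T1}  orig:{S}
  cell(2,2) b: {C,S,T0}  orig:{C,S}
  cell(1,2) ab: {B,C,S}

Original NTs in T[1,2] deriving "ab": ["B", "C", "S"]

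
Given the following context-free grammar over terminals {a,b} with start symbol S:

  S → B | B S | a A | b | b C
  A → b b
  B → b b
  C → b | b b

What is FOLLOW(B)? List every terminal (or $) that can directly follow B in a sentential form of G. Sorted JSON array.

FIRST sets, iterate to fixpoint:
round 1:
  A via A→b b: +{b}
  B via B→b b: +{b}
  C via C→b: +{b}
  S via S→B: +{b}
  S via S→a A: +{a}
  S: {a,b}  A: {b}  B: {b}  C: {b}
round 2: (stable)
  S: {a,b}  A: {b}  B: {b}  C: {b}

FOLLOW iteration:
FOLLOW(S) := {$}
[1]
  S→B: FOLLOW(B) ⊇ FOLLOW(S) ⊇ {$}; new: +{$}
  S→B S: FOLLOW(B) ⊇ FIRST(S) = {a,b}; new: +{a,b}
  S→a A: FOLLOW(A) ⊇ FOLLOW(S) ⊇ {$}; new: +{$}
  S→b C: FOLLOW(C) ⊇ FOLLOW(S) ⊇ {$}; new: +{$}
  S: {$}  A: {$}  B: {$,a,b}  C: {$}
[2] done
  S: {$}  A: {$}  B: {$,a,b}  C: {$}

FOLLOW(B) = ["$", "a", "b"]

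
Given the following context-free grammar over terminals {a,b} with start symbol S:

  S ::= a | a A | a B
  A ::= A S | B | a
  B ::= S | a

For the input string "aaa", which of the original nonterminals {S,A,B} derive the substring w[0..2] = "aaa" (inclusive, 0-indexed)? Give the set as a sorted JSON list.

CNF form of G:
  S -> T0 A | T0 B | a
  A -> A S | T0 A | T0 B | a
  B -> T0 A | T0 B | a
  T0 -> a

CYK table (by increasing span) — only the sub-triangle for w[0..2]:
  cell(0,0) a: {A,B,S,T0}  orig:{A,B,S}
  cell(1,1) a: {A,B,S,T0}  orig:{A,B,S}
  cell(2,2) a: {A,B,S,T0}  orig:{A,B,S}
  cell(0,1) aa: {A,B,S}
  cell(1,2) aa: {A,B,S}
  cell(0,2) aaa: {A,B,S}

Original NTs in T[0,2] deriving "aaa": ["A", "B", "S"]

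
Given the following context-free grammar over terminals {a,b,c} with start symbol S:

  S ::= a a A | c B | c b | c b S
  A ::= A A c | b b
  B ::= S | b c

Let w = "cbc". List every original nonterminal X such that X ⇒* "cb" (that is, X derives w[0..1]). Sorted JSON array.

CNF form of G:
  S -> T0 B | T0 T1 | T0 X7 | T2 X6
  A -> A X3 | T1 T1
  B -> T0 B | T0 T1 | T0 X5 | T1 T0 | T2 X4
  T0 -> c
  T1 -> b
  T2 -> a
  X3 -> A T0
  X4 -> T2 A
  X5 -> T1 S
  X6 -> T2 A
  X7 -> T1 S

CYK table (by increasing span), restricted to cells inside w[0..1]:
  cell(0,0) c: {T0}  orig:{}
  cell(1,1) b: {T1}  orig:{}
  cell(0,1) cb: {B,S}

Original NTs in T[0,1] deriving "cb": ["B", "S"]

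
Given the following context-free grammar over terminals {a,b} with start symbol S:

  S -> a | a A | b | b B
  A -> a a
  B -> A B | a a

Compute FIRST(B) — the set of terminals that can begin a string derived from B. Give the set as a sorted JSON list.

FIRST iteration:
round 1:
  A via A→a a: +{a}
  B via B→A B: +{a}
  S via S→a: +{a}
  S via S→b: +{b}
  FIRST[S]={a,b}  FIRST[A]={a}  FIRST[B]={a}
round 2: done
  FIRST[S]={a,b}  FIRST[A]={a}  FIRST[B]={a}

FIRST(B) = ["a"]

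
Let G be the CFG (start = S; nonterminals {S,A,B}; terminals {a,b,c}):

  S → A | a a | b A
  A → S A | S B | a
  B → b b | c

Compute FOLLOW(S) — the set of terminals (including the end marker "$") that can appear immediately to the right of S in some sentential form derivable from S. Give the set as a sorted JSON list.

FIRST sets, iterate to fixpoint:
[1]
  A via A→a: +{a}
  B via B→b b: +{b}
  B via B→c: +{c}
  S via S→A: +{a}
  S via S→b A: +{b}
  FIRST[S]={a,b}  FIRST[A]={a}  FIRST[B]={b,c}
[2]
  A via A→S A: +{b}
  FIRST[S]={a,b}  FIRST[A]={a,b}  FIRST[B]={b,c}
[3] (stable)
  FIRST[S]={a,b}  FIRST[A]={a,b}  FIRST[B]={b,c}

FOLLOW iteration:
seed FOLLOW(S) with $
pass 1:
  A→S A: FOLLOW(S) ⊇ FIRST(A) = {a,b}; new: +{a,b}
  A→S B: FOLLOW(S) ⊇ FIRST(B) = {b,c}; new: +{c}
  S→A: FOLLOW(A) ⊇ FOLLOW(S) ⊇ {$,a,b,c}; new: +{$,a,b,c}
  S: {$,a,b,c}  A: {$,a,b,c}  B: {}
pass 2:
  A→S B: FOLLOW(B) ⊇ FOLLOW(A) ⊇ {$,a,b,c}; new: +{$,a,b,c}
  S: {$,a,b,c}  A: {$,a,b,c}  B: {$,a,b,c}
pass 3: (no change)
  S: {$,a,b,c}  A: {$,a,b,c}  B: {$,a,b,c}

FOLLOW(S) = ["$", "a", "b", "c"]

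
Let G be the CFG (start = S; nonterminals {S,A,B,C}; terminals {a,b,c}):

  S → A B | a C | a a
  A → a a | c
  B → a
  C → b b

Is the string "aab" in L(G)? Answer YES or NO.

CNF form of G:
  S -> A B | T0 C | T0 T0
  A -> T0 T0 | c
  B -> a
  C -> T1 T1
  T0 -> a
  T1 -> b

CYK table (by increasing span):
  T[0,0] 'a' = {B,T0}  orig:{B}
  T[1,1] 'a' = {B,T0}  orig:{B}
  T[2,2] 'b' = {T1}  orig:{}
  T[0,1] 'aa' = {A,S}
  T[1,2] 'ab' = ∅
  T[0,2] 'aab' = ∅

S ∉ T[0,2] ⇒ NO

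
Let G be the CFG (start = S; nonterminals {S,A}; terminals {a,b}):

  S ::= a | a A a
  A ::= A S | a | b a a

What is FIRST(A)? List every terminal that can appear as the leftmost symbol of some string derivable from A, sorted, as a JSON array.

FIRST sets, iterate to fixpoint:
[1]
  A via A→a: +{a}
  A via A→b a a: +{b}
  S via S→a: +{a}
  FIRST[S]={a}  FIRST[A]={a,b}
[2] (no change)
  FIRST[S]={a}  FIRST[A]={a,b}

FIRST(A) = ["a", "b"]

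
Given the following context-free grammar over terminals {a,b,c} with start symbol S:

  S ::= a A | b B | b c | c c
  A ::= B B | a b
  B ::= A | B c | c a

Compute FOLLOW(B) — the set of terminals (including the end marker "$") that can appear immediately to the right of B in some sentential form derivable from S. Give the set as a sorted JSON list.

FIRST sets, iterate to fixpoint:
pass 1:
  A via A→a b: +{a}
  B via B→A: +{a}
  B via B→c a: +{c}
  S via S→a A: +{a}
  S via S→b B: +{b}
  S via S→c c: +{c}
  FIRST[S]={a,b,c}  FIRST[A]={a}  FIRST[B]={a,c}
pass 2:
  A via A→B B: +{c}
  FIRST[S]={a,b,c}  FIRST[A]={a,c}  FIRST[B]={a,c}
pass 3: (no change)
  FIRST[S]={a,b,c}  FIRST[A]={a,c}  FIRST[B]={a,c}

Compute FOLLOW by fixpoint:
seed FOLLOW(S) with $
iter 1:
  A→B B: FOLLOW(B) ⊇ FIRST(B) = {a,c}; new: +{a,c}
  B→A: FOLLOW(A) ⊇ FOLLOW(B) ⊇ {a,c}; new: +{a,c}
  S→a A: FOLLOW(A) ⊇ FOLLOW(S) ⊇ {$}; new: +{$}
  S→b B: FOLLOW(B) ⊇ FOLLOW(S) ⊇ {$}; new: +{$}
  S: {$}  A: {$,a,c}  B: {$,a,c}
iter 2: done
  S: {$}  A: {$,a,c}  B: {$,a,c}

FOLLOW(B) = ["$", "a", "c"]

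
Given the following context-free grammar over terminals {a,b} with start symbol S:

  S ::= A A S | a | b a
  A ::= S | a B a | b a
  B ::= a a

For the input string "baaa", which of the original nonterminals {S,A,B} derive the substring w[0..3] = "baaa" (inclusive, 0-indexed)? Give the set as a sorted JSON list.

CNF form of G:
  S -> A X4 | T1 T0 | a
  A -> A X2 | T0 X3 | T1 T0 | a
  B -> T0 T0
  T0 -> a
  T1 -> b
  X2 -> A S
  X3 -> B T0
  X4 -> A S

Fill CYK table bottom-up, restricted to cells inside w[0..3]:
  T[0,0] 'b' = {T1}  orig:{}
  T[1,1] 'a' = {A,S,T0}  orig:{A,S}
  T[2,2] 'a' = {A,S,T0}  orig:{A,S}
  T[3,3] 'a' = {A,S,T0}  orig:{A,S}
  T[0,1] 'ba' = {A,S}
  T[1,2] 'aa' = {B,X2,X4}  orig:{B}
  T[2,3] 'aa' = {B,X2,X4}  orig:{B}
  T[0,2] 'baa' = {X2,X4}  orig:{}
  T[1,3] 'aaa' = {A,S,X3}  orig:{A,S}
  T[0,3] 'baaa' = {A,S}

Original NTs in T[0,3] deriving "baaa": ["A", "S"]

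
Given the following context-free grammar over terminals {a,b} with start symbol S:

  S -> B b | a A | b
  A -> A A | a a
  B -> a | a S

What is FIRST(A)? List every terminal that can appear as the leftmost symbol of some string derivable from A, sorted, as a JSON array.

FIRST sets, iterate to fixpoint:
pass 1:
  A via A→a a: +{a}
  B via B→a: +{a}
  S via S→B b: +{a}
  S via S→b: +{b}
  FIRST(S)={a,b}  FIRST(A)={a}  FIRST(B)={a}
pass 2: — fixpoint
  FIRST(S)={a,b}  FIRST(A)={a}  FIRST(B)={a}

FIRST(A) = ["a"]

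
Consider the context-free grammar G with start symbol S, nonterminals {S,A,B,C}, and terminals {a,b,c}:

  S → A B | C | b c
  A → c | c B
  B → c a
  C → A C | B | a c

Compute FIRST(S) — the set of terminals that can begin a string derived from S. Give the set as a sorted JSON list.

Compute FIRST by fixpoint:
iter 1:
  A via A→c: +{c}
  B via B→c a: +{c}
  C via C→A C: +{c}
  C via C→a c: +{a}
  S via S→A B: +{c}
  S via S→C: +{a}
  S via S→b c: +{b}
  S: {a,b,c}  A: {c}  B: {c}  C: {a,c}
iter 2: done
  S: {a,b,c}  A: {c}  B: {c}  C: {a,c}

FIRST(S) = ["a", "b", "c"]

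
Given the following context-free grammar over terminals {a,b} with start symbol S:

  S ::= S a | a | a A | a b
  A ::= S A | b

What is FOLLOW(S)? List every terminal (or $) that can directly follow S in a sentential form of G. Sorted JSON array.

FIRST iteration:
pass 1:
  A via A→b: +{b}
  S via S→a: +{a}
  S: {a}  A: {b}
pass 2:
  A via A→S A: +{a}
  S: {a}  A: {a,b}
pass 3: (no change)
  S: {a}  A: {a,b}

FOLLOW iteration:
initialize: $ ∈ FOLLOW(S)
pass 1:
  A→S A: FOLLOW(S) ⊇ FIRST(A) = {a,b}; new: +{a,b}
  S→a A: FOLLOW(A) ⊇ FOLLOW(S) ⊇ {$,a,b}; new: +{$,a,b}
  S: {$,a,b}  A: {$,a,b}
pass 2: — fixpoint
  S: {$,a,b}  A: {$,a,b}

FOLLOW(S) = ["$", "a", "b"]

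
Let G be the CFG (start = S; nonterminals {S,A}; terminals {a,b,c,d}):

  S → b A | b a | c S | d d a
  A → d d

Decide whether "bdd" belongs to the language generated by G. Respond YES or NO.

Convert to CNF:
  S -> T0 X4 | T1 A | T1 T2 | T3 S
  A -> T0 T0
  T0 -> d
  T1 -> b
  T2 -> a
  T3 -> c
  X4 -> T0 T2

CYK fill:
  [0..0]={T1}  "b"  orig:{}
  [1..1]={T0}  "d"  orig:{}
  [2..2]={T0}  "d"  orig:{}
  [0..1]=∅  "bd"
  [1..2]={A}  "dd"
  [0..2]={S}  "bdd"

S ∈ T[0,2] ⇒ YES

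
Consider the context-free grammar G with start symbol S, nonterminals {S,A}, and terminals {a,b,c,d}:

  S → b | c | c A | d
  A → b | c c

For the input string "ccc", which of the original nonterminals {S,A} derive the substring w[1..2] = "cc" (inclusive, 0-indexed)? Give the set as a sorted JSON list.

CNF form of G:
  S -> T0 A | b | c | d
  A -> T0 T0 | b
  T0 -> c

Fill CYK table bottom-up — only the sub-triangle for w[1..2]:
  cell(1,1) c: {S,T0}  orig:{S}
  cell(2,2) c: {S,T0}  orig:{S}
  cell(1,2) cc: {A}

Original NTs in T[1,2] deriving "cc": ["A"]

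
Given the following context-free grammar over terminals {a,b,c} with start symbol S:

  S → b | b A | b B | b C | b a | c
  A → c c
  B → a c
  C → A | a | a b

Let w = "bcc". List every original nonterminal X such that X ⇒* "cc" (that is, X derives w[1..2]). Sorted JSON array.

Convert to CNF:
  S -> T2 A | T2 B | T2 C | T2 T1 | b | c
  A -> T0 T0
  B -> T1 T0
  C -> T0 T0 | T1 T2 | a
  T0 -> c
  T1 -> a
  T2 -> b

CYK fill — only the sub-triangle for w[1..2]:
  [1..1]={S,T0}  "c"  orig:{S}
  [2..2]={S,T0}  "c"  orig:{S}
  [1..2]={A,C}  "cc"

Original NTs in T[1,2] deriving "cc": ["A", "C"]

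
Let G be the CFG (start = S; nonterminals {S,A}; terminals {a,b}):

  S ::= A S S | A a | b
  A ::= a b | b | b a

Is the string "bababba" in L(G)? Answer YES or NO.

CNF form of G:
  S -> A T0 | A X2 | b
  A -> T0 T1 | T1 T0 | b
  T0 -> a
  T1 -> b
  X2 -> S S

Fill CYK table bottom-up:
  cell(0,0) b: {A,S,T1}  orig:{A,S}
  cell(1,1) a: {T0}  orig:{}
  cell(2,2) b: {A,S,T1}  orig:{A,S}
  cell(3,3) a: {T0}  orig:{}
  cell(4,4) b: {A,S,T1}  orig:{A,S}
  cell(5,5) b: {A,S,T1}  orig:{A,S}
  cell(6,6) a: {T0}  orig:{}
  cell(0,1) ba: {A,S}
  cell(1,2) ab: {A}
  cell(2,3) ba: {A,S}
  cell(3,4) ab: {A}
  cell(4,5) bb: {X2}  orig:{}
  cell(5,6) ba: {A,S}
  cell(0,2) bab: {X2}  orig:{}
  cell(1,3) aba: {S}
  cell(2,4) bab: {X2}  orig:{}
  cell(3,5) abb: ∅
  cell(4,6) bba: {X2}  orig:{}
  cell(0,3) baba: {X2}  orig:{}
  cell(1,4) abab: {X2}  orig:{}
  cell(2,5) babb: {S}
  cell(3,6) abba: ∅
  cell(0,4) babab: {S}
  cell(1,5) ababb: ∅
  cell(2,6) babba: {S}
  cell(0,5) bababb: {X2}  orig:{}
  cell(1,6) ababba: ∅
  cell(0,6) bababba: {X2}  orig:{}

S ∉ T[0,6] ⇒ NO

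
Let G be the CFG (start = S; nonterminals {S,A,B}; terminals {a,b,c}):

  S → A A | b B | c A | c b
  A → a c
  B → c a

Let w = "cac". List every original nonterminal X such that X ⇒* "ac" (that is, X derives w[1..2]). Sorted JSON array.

Convert to CNF:
  S -> A A | T1 A | T1 T2 | T2 B
  A -> T0 T1
  B -> T1 T0
  T0 -> a
  T1 -> c
  T2 -> b

Fill CYK table bottom-up, restricted to cells inside w[1..2]:
  T[1,1] 'a' = {T0}  orig:{}
  T[2,2] 'c' = {T1}  orig:{}
  T[1,2] 'ac' = {A}

Original NTs in T[1,2] deriving "ac": ["A"]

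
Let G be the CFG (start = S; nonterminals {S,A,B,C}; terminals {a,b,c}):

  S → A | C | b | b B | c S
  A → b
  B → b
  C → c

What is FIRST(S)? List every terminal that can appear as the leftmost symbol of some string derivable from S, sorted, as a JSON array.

FIRST sets, iterate to fixpoint:
iter 1:
  A via A→b: +{b}
  B via B→b: +{b}
  C via C→c: +{c}
  S via S→A: +{b}
  S via S→C: +{c}
  FIRST(S)={b,c}  FIRST(A)={b}  FIRST(B)={b}  FIRST(C)={c}
iter 2: (stable)
  FIRST(S)={b,c}  FIRST(A)={b}  FIRST(B)={b}  FIRST(C)={c}

FIRST(S) = ["b", "c"]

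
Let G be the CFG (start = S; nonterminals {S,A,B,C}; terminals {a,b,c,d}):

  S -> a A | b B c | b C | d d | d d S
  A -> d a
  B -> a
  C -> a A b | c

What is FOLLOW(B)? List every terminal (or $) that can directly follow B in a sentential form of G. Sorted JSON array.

FIRST iteration:
pass 1:
  A via A→d a: +{d}
  B via B→a: +{a}
  C via C→a A b: +{a}
  C via C→c: +{c}
  S via S→a A: +{a}
  S via S→b B c: +{b}
  S via S→d d: +{d}
  FIRST[S]={a,b,d}  FIRST[A]={d}  FIRST[B]={a}  FIRST[C]={a,c}
pass 2: (no change)
  FIRST[S]={a,b,d}  FIRST[A]={d}  FIRST[B]={a}  FIRST[C]={a,c}

Compute FOLLOW by fixpoint:
seed FOLLOW(S) with $
iter 1:
  C→a A b: FOLLOW(A) ⊇ FIRST(b) = {b}; new: +{b}
  S→a A: FOLLOW(A) ⊇ FOLLOW(S) ⊇ {$}; new: +{$}
  S→b B c: FOLLOW(B) ⊇ FIRST(c) = {c}; new: +{c}
  S→b C: FOLLOW(C) ⊇ FOLLOW(S) ⊇ {$}; new: +{$}
  S: {$}  A: {$,b}  B: {c}  C: {$}
iter 2: (no change)
  S: {$}  A: {$,b}  B: {c}  C: {$}

FOLLOW(B) = ["c"]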